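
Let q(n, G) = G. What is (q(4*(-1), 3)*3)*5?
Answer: 45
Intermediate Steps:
(q(4*(-1), 3)*3)*5 = (3*3)*5 = 9*5 = 45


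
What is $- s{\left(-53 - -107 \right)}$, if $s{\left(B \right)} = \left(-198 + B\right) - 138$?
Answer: $282$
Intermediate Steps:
$s{\left(B \right)} = -336 + B$
$- s{\left(-53 - -107 \right)} = - (-336 - -54) = - (-336 + \left(-53 + 107\right)) = - (-336 + 54) = \left(-1\right) \left(-282\right) = 282$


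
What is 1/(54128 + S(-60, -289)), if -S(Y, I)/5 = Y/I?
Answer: 289/15642692 ≈ 1.8475e-5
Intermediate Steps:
S(Y, I) = -5*Y/I
1/(54128 + S(-60, -289)) = 1/(54128 - 5*(-60)/(-289)) = 1/(54128 - 5*(-60)*(-1/289)) = 1/(54128 - 300/289) = 1/(15642692/289) = 289/15642692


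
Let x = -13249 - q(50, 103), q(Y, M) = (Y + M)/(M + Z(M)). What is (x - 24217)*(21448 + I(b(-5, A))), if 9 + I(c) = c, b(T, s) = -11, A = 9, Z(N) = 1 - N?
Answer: -806099932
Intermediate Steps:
I(c) = -9 + c
q(Y, M) = M + Y (q(Y, M) = (Y + M)/(M + (1 - M)) = (M + Y)/1 = (M + Y)*1 = M + Y)
x = -13402 (x = -13249 - (103 + 50) = -13249 - 1*153 = -13249 - 153 = -13402)
(x - 24217)*(21448 + I(b(-5, A))) = (-13402 - 24217)*(21448 + (-9 - 11)) = -37619*(21448 - 20) = -37619*21428 = -806099932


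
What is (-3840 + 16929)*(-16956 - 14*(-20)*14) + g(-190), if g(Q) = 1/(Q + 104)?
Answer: -14674025545/86 ≈ -1.7063e+8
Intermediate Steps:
g(Q) = 1/(104 + Q)
(-3840 + 16929)*(-16956 - 14*(-20)*14) + g(-190) = (-3840 + 16929)*(-16956 - 14*(-20)*14) + 1/(104 - 190) = 13089*(-16956 + 280*14) + 1/(-86) = 13089*(-16956 + 3920) - 1/86 = 13089*(-13036) - 1/86 = -170628204 - 1/86 = -14674025545/86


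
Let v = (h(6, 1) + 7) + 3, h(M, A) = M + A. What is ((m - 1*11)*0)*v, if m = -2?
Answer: 0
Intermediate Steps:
h(M, A) = A + M
v = 17 (v = ((1 + 6) + 7) + 3 = (7 + 7) + 3 = 14 + 3 = 17)
((m - 1*11)*0)*v = ((-2 - 1*11)*0)*17 = ((-2 - 11)*0)*17 = -13*0*17 = 0*17 = 0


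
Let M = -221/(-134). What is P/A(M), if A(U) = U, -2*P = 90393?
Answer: -6056331/221 ≈ -27404.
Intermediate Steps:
P = -90393/2 (P = -1/2*90393 = -90393/2 ≈ -45197.)
M = 221/134 (M = -221*(-1/134) = 221/134 ≈ 1.6493)
P/A(M) = -90393/(2*221/134) = -90393/2*134/221 = -6056331/221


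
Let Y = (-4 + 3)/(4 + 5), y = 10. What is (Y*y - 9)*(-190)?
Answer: 17290/9 ≈ 1921.1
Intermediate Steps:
Y = -1/9 ≈ -0.11111
(Y*y - 9)*(-190) = (-1/9*10 - 9)*(-190) = (-10/9 - 9)*(-190) = -91/9*(-190) = 17290/9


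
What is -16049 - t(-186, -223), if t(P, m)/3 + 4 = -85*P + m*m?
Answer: -212654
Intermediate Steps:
t(P, m) = -12 - 255*P + 3*m² (t(P, m) = -12 + 3*(-85*P + m*m) = -12 + 3*(-85*P + m²) = -12 + 3*(m² - 85*P) = -12 + (-255*P + 3*m²) = -12 - 255*P + 3*m²)
-16049 - t(-186, -223) = -16049 - (-12 - 255*(-186) + 3*(-223)²) = -16049 - (-12 + 47430 + 3*49729) = -16049 - (-12 + 47430 + 149187) = -16049 - 1*196605 = -16049 - 196605 = -212654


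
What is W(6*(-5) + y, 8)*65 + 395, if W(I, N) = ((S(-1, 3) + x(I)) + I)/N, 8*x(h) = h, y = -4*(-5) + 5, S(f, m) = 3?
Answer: 23915/64 ≈ 373.67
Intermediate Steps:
y = 25 (y = 20 + 5 = 25)
x(h) = h/8
W(I, N) = (3 + 9*I/8)/N (W(I, N) = ((3 + I/8) + I)/N = (3 + 9*I/8)/N)
W(6*(-5) + y, 8)*65 + 395 = ((3/8)*(8 + 3*(6*(-5) + 25))/8)*65 + 395 = ((3/8)*(⅛)*(8 + 3*(-30 + 25)))*65 + 395 = ((3/8)*(⅛)*(8 + 3*(-5)))*65 + 395 = ((3/8)*(⅛)*(8 - 15))*65 + 395 = ((3/8)*(⅛)*(-7))*65 + 395 = -21/64*65 + 395 = -1365/64 + 395 = 23915/64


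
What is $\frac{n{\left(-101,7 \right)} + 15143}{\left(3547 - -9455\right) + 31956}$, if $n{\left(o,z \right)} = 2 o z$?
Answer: $\frac{13729}{44958} \approx 0.30537$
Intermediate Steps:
$n{\left(o,z \right)} = 2 o z$
$\frac{n{\left(-101,7 \right)} + 15143}{\left(3547 - -9455\right) + 31956} = \frac{2 \left(-101\right) 7 + 15143}{\left(3547 - -9455\right) + 31956} = \frac{-1414 + 15143}{\left(3547 + 9455\right) + 31956} = \frac{13729}{13002 + 31956} = \frac{13729}{44958}$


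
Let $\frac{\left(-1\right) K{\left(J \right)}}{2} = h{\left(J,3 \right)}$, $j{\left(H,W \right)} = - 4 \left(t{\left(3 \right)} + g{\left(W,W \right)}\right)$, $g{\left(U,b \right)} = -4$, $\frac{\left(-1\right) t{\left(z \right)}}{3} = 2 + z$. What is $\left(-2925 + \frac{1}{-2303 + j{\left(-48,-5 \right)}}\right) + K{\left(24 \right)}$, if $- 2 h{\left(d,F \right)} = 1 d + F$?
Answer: $- \frac{6453847}{2227} \approx -2898.0$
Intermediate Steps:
$h{\left(d,F \right)} = - \frac{F}{2} - \frac{d}{2}$ ($h{\left(d,F \right)} = - \frac{1 d + F}{2} = - \frac{d + F}{2} = - \frac{F + d}{2} = - \frac{F}{2} - \frac{d}{2}$)
$t{\left(z \right)} = -6 - 3 z$ ($t{\left(z \right)} = - 3 \left(2 + z\right) = -6 - 3 z$)
$j{\left(H,W \right)} = 76$ ($j{\left(H,W \right)} = - 4 \left(\left(-6 - 9\right) - 4\right) = - 4 \left(-15 - 4\right) = \left(-4\right) \left(-19\right) = 76$)
$K{\left(J \right)} = 3 + J$ ($K{\left(J \right)} = - 2 \left(\left(- \frac{1}{2}\right) 3 - \frac{J}{2}\right) = - 2 \left(- \frac{3}{2} - \frac{J}{2}\right) = 3 + J$)
$\left(-2925 + \frac{1}{-2303 + j{\left(-48,-5 \right)}}\right) + K{\left(24 \right)} = \left(-2925 + \frac{1}{-2303 + 76}\right) + \left(3 + 24\right) = \left(-2925 + \frac{1}{-2227}\right) + 27 = \left(-2925 - \frac{1}{2227}\right) + 27 = - \frac{6513976}{2227} + 27 = - \frac{6453847}{2227}$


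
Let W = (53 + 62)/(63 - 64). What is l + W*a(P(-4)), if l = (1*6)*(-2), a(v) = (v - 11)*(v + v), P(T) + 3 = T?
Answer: -28992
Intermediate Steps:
P(T) = -3 + T
a(v) = 2*v*(-11 + v) (a(v) = (-11 + v)*(2*v) = 2*v*(-11 + v))
W = -115 (W = 115/(-1) = 115*(-1) = -115)
l = -12 (l = 6*(-2) = -12)
l + W*a(P(-4)) = -12 - 230*(-3 - 4)*(-11 + (-3 - 4)) = -12 - 230*(-7)*(-11 - 7) = -12 - 230*(-7)*(-18) = -12 - 115*252 = -12 - 28980 = -28992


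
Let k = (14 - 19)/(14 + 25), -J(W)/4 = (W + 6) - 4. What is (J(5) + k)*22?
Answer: -24134/39 ≈ -618.82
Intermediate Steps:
J(W) = -8 - 4*W (J(W) = -4*((W + 6) - 4) = -4*((6 + W) - 4) = -4*(2 + W) = -8 - 4*W)
k = -5/39 ≈ -0.12821
(J(5) + k)*22 = ((-8 - 4*5) - 5/39)*22 = ((-8 - 20) - 5/39)*22 = (-28 - 5/39)*22 = -1097/39*22 = -24134/39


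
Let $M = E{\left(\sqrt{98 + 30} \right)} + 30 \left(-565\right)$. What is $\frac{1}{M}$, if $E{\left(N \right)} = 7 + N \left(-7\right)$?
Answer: $- \frac{16943}{287058977} + \frac{56 \sqrt{2}}{287058977} \approx -5.8747 \cdot 10^{-5}$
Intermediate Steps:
$E{\left(N \right)} = 7 - 7 N$
$M = -16943 - 56 \sqrt{2}$ ($M = \left(7 - 7 \sqrt{98 + 30}\right) + 30 \left(-565\right) = \left(7 - 7 \sqrt{128}\right) - 16950 = \left(7 - 7 \cdot 8 \sqrt{2}\right) - 16950 = \left(7 - 56 \sqrt{2}\right) - 16950 = -16943 - 56 \sqrt{2} \approx -17022.0$)
$\frac{1}{M} = \frac{1}{-16943 - 56 \sqrt{2}}$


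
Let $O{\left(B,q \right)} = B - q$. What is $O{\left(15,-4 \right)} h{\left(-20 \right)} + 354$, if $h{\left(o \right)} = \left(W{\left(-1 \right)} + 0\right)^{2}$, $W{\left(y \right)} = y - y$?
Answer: $354$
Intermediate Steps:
$W{\left(y \right)} = 0$
$h{\left(o \right)} = 0$ ($h{\left(o \right)} = \left(0 + 0\right)^{2} = 0^{2} = 0$)
$O{\left(15,-4 \right)} h{\left(-20 \right)} + 354 = \left(15 - -4\right) 0 + 354 = \left(15 + 4\right) 0 + 354 = 19 \cdot 0 + 354 = 0 + 354 = 354$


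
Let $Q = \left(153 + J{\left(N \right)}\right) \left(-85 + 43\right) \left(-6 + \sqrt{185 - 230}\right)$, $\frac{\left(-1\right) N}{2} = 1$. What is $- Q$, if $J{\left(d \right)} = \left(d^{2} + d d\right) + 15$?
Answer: $-44352 + 22176 i \sqrt{5} \approx -44352.0 + 49587.0 i$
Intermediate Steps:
$N = -2$ ($N = \left(-2\right) 1 = -2$)
$J{\left(d \right)} = 15 + 2 d^{2}$ ($J{\left(d \right)} = \left(d^{2} + d^{2}\right) + 15 = 2 d^{2} + 15 = 15 + 2 d^{2}$)
$Q = 44352 - 22176 i \sqrt{5}$ ($Q = \left(153 + \left(15 + 2 \left(-2\right)^{2}\right)\right) \left(-85 + 43\right) \left(-6 + \sqrt{185 - 230}\right) = \left(153 + \left(15 + 2 \cdot 4\right)\right) \left(-42\right) \left(-6 + \sqrt{-45}\right) = \left(153 + \left(15 + 8\right)\right) \left(-42\right) \left(-6 + 3 i \sqrt{5}\right) = \left(153 + 23\right) \left(-42\right) \left(-6 + 3 i \sqrt{5}\right) = 176 \left(-42\right) \left(-6 + 3 i \sqrt{5}\right) = - 7392 \left(-6 + 3 i \sqrt{5}\right) = 44352 - 22176 i \sqrt{5} \approx 44352.0 - 49587.0 i$)
$- Q = - (44352 - 22176 i \sqrt{5}) = -44352 + 22176 i \sqrt{5}$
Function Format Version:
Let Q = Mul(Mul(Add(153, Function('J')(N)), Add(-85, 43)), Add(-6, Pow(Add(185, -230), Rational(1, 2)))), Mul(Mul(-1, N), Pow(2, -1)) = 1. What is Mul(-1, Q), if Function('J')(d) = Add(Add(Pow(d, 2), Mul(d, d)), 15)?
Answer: Add(-44352, Mul(22176, I, Pow(5, Rational(1, 2)))) ≈ Add(-44352., Mul(49587., I))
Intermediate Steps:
N = -2 (N = Mul(-2, 1) = -2)
Function('J')(d) = Add(15, Mul(2, Pow(d, 2))) (Function('J')(d) = Add(Add(Pow(d, 2), Pow(d, 2)), 15) = Add(Mul(2, Pow(d, 2)), 15) = Add(15, Mul(2, Pow(d, 2))))
Q = Add(44352, Mul(-22176, I, Pow(5, Rational(1, 2)))) (Q = Mul(Mul(Add(153, Add(15, Mul(2, Pow(-2, 2)))), Add(-85, 43)), Add(-6, Pow(Add(185, -230), Rational(1, 2)))) = Mul(Mul(Add(153, Add(15, Mul(2, 4))), -42), Add(-6, Pow(-45, Rational(1, 2)))) = Mul(Mul(Add(153, Add(15, 8)), -42), Add(-6, Mul(3, I, Pow(5, Rational(1, 2))))) = Mul(Mul(Add(153, 23), -42), Add(-6, Mul(3, I, Pow(5, Rational(1, 2))))) = Mul(Mul(176, -42), Add(-6, Mul(3, I, Pow(5, Rational(1, 2))))) = Mul(-7392, Add(-6, Mul(3, I, Pow(5, Rational(1, 2))))) = Add(44352, Mul(-22176, I, Pow(5, Rational(1, 2)))) ≈ Add(44352., Mul(-49587., I)))
Mul(-1, Q) = Mul(-1, Add(44352, Mul(-22176, I, Pow(5, Rational(1, 2))))) = Add(-44352, Mul(22176, I, Pow(5, Rational(1, 2))))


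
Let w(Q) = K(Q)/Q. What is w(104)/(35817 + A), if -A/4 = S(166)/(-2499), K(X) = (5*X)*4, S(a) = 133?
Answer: 1428/2557349 ≈ 0.00055839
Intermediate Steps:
K(X) = 20*X
w(Q) = 20 (w(Q) = (20*Q)/Q = 20)
A = 76/357 (A = -532/(-2499) = -532*(-1)/2499 = -4*(-19/357) = 76/357 ≈ 0.21289)
w(104)/(35817 + A) = 20/(35817 + 76/357) = 20/(12786745/357) = 20*(357/12786745) = 1428/2557349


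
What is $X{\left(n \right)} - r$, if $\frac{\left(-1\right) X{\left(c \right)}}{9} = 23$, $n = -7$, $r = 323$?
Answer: $-530$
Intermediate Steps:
$X{\left(c \right)} = -207$ ($X{\left(c \right)} = \left(-9\right) 23 = -207$)
$X{\left(n \right)} - r = -207 - 323 = -530$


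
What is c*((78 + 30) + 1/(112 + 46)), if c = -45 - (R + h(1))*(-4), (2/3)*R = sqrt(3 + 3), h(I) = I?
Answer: -699665/158 + 51195*sqrt(6)/79 ≈ -2840.9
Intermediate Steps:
R = 3*sqrt(6)/2 (R = 3*sqrt(3 + 3)/2 = 3*sqrt(6)/2 ≈ 3.6742)
c = -41 + 6*sqrt(6) (c = -45 - (3*sqrt(6)/2 + 1)*(-4) = -45 - (1 + 3*sqrt(6)/2)*(-4) = -45 - (-4 - 6*sqrt(6)) = -45 + (4 + 6*sqrt(6)) = -41 + 6*sqrt(6) ≈ -26.303)
c*((78 + 30) + 1/(112 + 46)) = (-41 + 6*sqrt(6))*((78 + 30) + 1/(112 + 46)) = (-41 + 6*sqrt(6))*(108 + 1/158) = (-41 + 6*sqrt(6))*(17065/158) = -699665/158 + 51195*sqrt(6)/79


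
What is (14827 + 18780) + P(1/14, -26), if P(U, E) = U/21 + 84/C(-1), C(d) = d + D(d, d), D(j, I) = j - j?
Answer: 9855763/294 ≈ 33523.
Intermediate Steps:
D(j, I) = 0
C(d) = d (C(d) = d + 0 = d)
P(U, E) = -84 + U/21 (P(U, E) = U/21 + 84/(-1) = U*(1/21) + 84*(-1) = U/21 - 84 = -84 + U/21)
(14827 + 18780) + P(1/14, -26) = (14827 + 18780) + (-84 + (1/21)/14) = 33607 + (-84 + (1/21)*(1/14)) = 33607 + (-84 + 1/294) = 33607 - 24695/294 = 9855763/294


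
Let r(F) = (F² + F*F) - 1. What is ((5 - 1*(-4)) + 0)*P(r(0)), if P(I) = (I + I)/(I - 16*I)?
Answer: -6/5 ≈ -1.2000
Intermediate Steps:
r(F) = -1 + 2*F² (r(F) = (F² + F²) - 1 = 2*F² - 1 = -1 + 2*F²)
P(I) = -2/15 (P(I) = (2*I)/(I - 16*I) = (2*I)/((-15*I)) = (2*I)*(-1/(15*I)) = -2/15)
((5 - 1*(-4)) + 0)*P(r(0)) = ((5 - 1*(-4)) + 0)*(-2/15) = ((5 + 4) + 0)*(-2/15) = (9 + 0)*(-2/15) = 9*(-2/15) = -6/5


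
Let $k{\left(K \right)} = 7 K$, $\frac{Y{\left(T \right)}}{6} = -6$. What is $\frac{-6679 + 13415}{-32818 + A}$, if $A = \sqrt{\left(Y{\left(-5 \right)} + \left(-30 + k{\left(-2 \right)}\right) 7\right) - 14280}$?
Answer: $- \frac{55265512}{269258937} - \frac{6736 i \sqrt{914}}{269258937} \approx -0.20525 - 0.00075632 i$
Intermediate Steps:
$Y{\left(T \right)} = -36$ ($Y{\left(T \right)} = 6 \left(-6\right) = -36$)
$A = 4 i \sqrt{914}$ ($A = \sqrt{\left(-36 + \left(-30 + 7 \left(-2\right)\right) 7\right) - 14280} = \sqrt{\left(-36 + \left(-30 - 14\right) 7\right) - 14280} = \sqrt{\left(-36 - 308\right) - 14280} = \sqrt{-344 - 14280} = \sqrt{-14624} = 4 i \sqrt{914} \approx 120.93 i$)
$\frac{-6679 + 13415}{-32818 + A} = \frac{-6679 + 13415}{-32818 + 4 i \sqrt{914}} = \frac{6736}{-32818 + 4 i \sqrt{914}}$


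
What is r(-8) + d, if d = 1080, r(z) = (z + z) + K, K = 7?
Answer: 1071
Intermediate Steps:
r(z) = 7 + 2*z (r(z) = (z + z) + 7 = 2*z + 7 = 7 + 2*z)
r(-8) + d = (7 + 2*(-8)) + 1080 = (7 - 16) + 1080 = -9 + 1080 = 1071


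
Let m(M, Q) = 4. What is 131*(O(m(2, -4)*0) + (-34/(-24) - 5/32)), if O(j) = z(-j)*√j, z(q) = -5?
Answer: 15851/96 ≈ 165.11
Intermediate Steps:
O(j) = -5*√j
131*(O(m(2, -4)*0) + (-34/(-24) - 5/32)) = 131*(-5*√(4*0) + (-34/(-24) - 5/32)) = 131*(-5*√0 + (-34*(-1/24) - 5*1/32)) = 131*(-5*0 + (17/12 - 5/32)) = 131*(0 + 121/96) = 131*(121/96) = 15851/96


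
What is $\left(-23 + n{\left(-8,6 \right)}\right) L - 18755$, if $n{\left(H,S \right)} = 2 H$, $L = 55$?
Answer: $-20900$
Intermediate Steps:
$\left(-23 + n{\left(-8,6 \right)}\right) L - 18755 = \left(-23 + 2 \left(-8\right)\right) 55 - 18755 = \left(-23 - 16\right) 55 - 18755 = \left(-39\right) 55 - 18755 = -2145 - 18755 = -20900$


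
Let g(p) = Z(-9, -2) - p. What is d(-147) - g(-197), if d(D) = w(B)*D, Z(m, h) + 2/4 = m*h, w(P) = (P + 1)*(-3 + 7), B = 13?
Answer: -16893/2 ≈ -8446.5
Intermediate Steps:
w(P) = 4 + 4*P (w(P) = (1 + P)*4 = 4 + 4*P)
Z(m, h) = -1/2 + h*m (Z(m, h) = -1/2 + m*h = -1/2 + h*m)
g(p) = 35/2 - p (g(p) = (-1/2 - 2*(-9)) - p = (-1/2 + 18) - p = 35/2 - p)
d(D) = 56*D (d(D) = (4 + 4*13)*D = (4 + 52)*D = 56*D)
d(-147) - g(-197) = 56*(-147) - (35/2 - 1*(-197)) = -8232 - (35/2 + 197) = -8232 - 1*429/2 = -8232 - 429/2 = -16893/2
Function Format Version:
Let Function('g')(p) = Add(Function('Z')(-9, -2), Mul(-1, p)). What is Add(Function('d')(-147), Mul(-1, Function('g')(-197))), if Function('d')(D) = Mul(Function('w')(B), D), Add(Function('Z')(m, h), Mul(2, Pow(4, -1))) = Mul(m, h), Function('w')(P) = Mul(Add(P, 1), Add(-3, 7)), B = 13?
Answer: Rational(-16893, 2) ≈ -8446.5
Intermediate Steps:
Function('w')(P) = Add(4, Mul(4, P)) (Function('w')(P) = Mul(Add(1, P), 4) = Add(4, Mul(4, P)))
Function('Z')(m, h) = Add(Rational(-1, 2), Mul(h, m)) (Function('Z')(m, h) = Add(Rational(-1, 2), Mul(m, h)) = Add(Rational(-1, 2), Mul(h, m)))
Function('g')(p) = Add(Rational(35, 2), Mul(-1, p)) (Function('g')(p) = Add(Add(Rational(-1, 2), Mul(-2, -9)), Mul(-1, p)) = Add(Add(Rational(-1, 2), 18), Mul(-1, p)) = Add(Rational(35, 2), Mul(-1, p)))
Function('d')(D) = Mul(56, D) (Function('d')(D) = Mul(Add(4, Mul(4, 13)), D) = Mul(Add(4, 52), D) = Mul(56, D))
Add(Function('d')(-147), Mul(-1, Function('g')(-197))) = Add(Mul(56, -147), Mul(-1, Add(Rational(35, 2), Mul(-1, -197)))) = Add(-8232, Mul(-1, Add(Rational(35, 2), 197))) = Add(-8232, Mul(-1, Rational(429, 2))) = Add(-8232, Rational(-429, 2)) = Rational(-16893, 2)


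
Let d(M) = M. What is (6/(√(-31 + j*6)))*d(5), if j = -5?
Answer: -30*I*√61/61 ≈ -3.8411*I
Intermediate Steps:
(6/(√(-31 + j*6)))*d(5) = (6/(√(-31 - 5*6)))*5 = (6/(√(-31 - 30)))*5 = (6/(√(-61)))*5 = (6/((I*√61)))*5 = (6*(-I*√61/61))*5 = -6*I*√61/61*5 = -30*I*√61/61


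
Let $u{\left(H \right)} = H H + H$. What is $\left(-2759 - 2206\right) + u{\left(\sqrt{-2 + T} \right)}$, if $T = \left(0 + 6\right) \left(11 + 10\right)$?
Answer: $-4841 + 2 \sqrt{31} \approx -4829.9$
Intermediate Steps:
$T = 126$ ($T = 6 \cdot 21 = 126$)
$u{\left(H \right)} = H + H^{2}$ ($u{\left(H \right)} = H^{2} + H = H + H^{2}$)
$\left(-2759 - 2206\right) + u{\left(\sqrt{-2 + T} \right)} = \left(-2759 - 2206\right) + \sqrt{-2 + 126} \left(1 + \sqrt{-2 + 126}\right) = -4965 + \sqrt{124} \left(1 + \sqrt{124}\right) = -4965 + 2 \sqrt{31} \left(1 + 2 \sqrt{31}\right)$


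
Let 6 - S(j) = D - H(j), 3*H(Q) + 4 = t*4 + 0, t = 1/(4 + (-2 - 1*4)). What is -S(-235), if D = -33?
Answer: -37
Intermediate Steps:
t = -1/2 (t = 1/(4 + (-2 - 4)) = 1/(4 - 6) = 1/(-2) = -1/2 ≈ -0.50000)
H(Q) = -2 (H(Q) = -4/3 + (-1/2*4 + 0)/3 = -4/3 + (-2 + 0)/3 = -4/3 + (1/3)*(-2) = -4/3 - 2/3 = -2)
S(j) = 37 (S(j) = 6 - (-33 - 1*(-2)) = 6 - (-33 + 2) = 6 - 1*(-31) = 6 + 31 = 37)
-S(-235) = -1*37 = -37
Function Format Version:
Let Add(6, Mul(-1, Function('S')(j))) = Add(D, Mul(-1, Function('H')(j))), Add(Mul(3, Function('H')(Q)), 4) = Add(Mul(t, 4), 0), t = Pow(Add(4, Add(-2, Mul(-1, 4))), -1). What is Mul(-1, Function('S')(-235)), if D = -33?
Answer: -37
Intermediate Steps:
t = Rational(-1, 2) (t = Pow(Add(4, Add(-2, -4)), -1) = Pow(Add(4, -6), -1) = Pow(-2, -1) = Rational(-1, 2) ≈ -0.50000)
Function('H')(Q) = -2 (Function('H')(Q) = Add(Rational(-4, 3), Mul(Rational(1, 3), Add(Mul(Rational(-1, 2), 4), 0))) = Add(Rational(-4, 3), Mul(Rational(1, 3), Add(-2, 0))) = Add(Rational(-4, 3), Mul(Rational(1, 3), -2)) = Add(Rational(-4, 3), Rational(-2, 3)) = -2)
Function('S')(j) = 37 (Function('S')(j) = Add(6, Mul(-1, Add(-33, Mul(-1, -2)))) = Add(6, Mul(-1, Add(-33, 2))) = Add(6, Mul(-1, -31)) = Add(6, 31) = 37)
Mul(-1, Function('S')(-235)) = Mul(-1, 37) = -37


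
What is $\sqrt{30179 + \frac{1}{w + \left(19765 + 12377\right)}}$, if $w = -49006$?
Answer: $\frac{\sqrt{536421342370}}{4216} \approx 173.72$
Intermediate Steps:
$\sqrt{30179 + \frac{1}{w + \left(19765 + 12377\right)}} = \sqrt{30179 + \frac{1}{-49006 + \left(19765 + 12377\right)}} = \sqrt{30179 + \frac{1}{-49006 + 32142}} = \sqrt{30179 + \frac{1}{-16864}} = \sqrt{30179 - \frac{1}{16864}} = \sqrt{\frac{508938655}{16864}} = \frac{\sqrt{536421342370}}{4216}$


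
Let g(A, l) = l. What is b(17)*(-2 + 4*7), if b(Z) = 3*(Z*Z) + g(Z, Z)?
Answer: 22984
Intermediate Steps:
b(Z) = Z + 3*Z² (b(Z) = 3*(Z*Z) + Z = 3*Z² + Z = Z + 3*Z²)
b(17)*(-2 + 4*7) = (17*(1 + 3*17))*(-2 + 4*7) = (17*(1 + 51))*(-2 + 28) = (17*52)*26 = 884*26 = 22984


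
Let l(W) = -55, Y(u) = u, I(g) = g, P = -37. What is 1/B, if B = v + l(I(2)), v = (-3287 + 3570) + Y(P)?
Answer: 1/191 ≈ 0.0052356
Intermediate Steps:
v = 246 (v = (-3287 + 3570) - 37 = 283 - 37 = 246)
B = 191 (B = 246 - 55 = 191)
1/B = 1/191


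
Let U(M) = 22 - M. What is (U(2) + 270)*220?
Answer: 63800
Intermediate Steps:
(U(2) + 270)*220 = ((22 - 1*2) + 270)*220 = ((22 - 2) + 270)*220 = (20 + 270)*220 = 290*220 = 63800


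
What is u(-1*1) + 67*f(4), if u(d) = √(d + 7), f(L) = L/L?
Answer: 67 + √6 ≈ 69.449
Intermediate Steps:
f(L) = 1
u(d) = √(7 + d)
u(-1*1) + 67*f(4) = √(7 - 1*1) + 67*1 = √(7 - 1) + 67 = √6 + 67 = 67 + √6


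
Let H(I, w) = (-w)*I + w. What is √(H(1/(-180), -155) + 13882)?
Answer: √494141/6 ≈ 117.16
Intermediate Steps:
H(I, w) = w - I*w (H(I, w) = -I*w + w = w - I*w)
√(H(1/(-180), -155) + 13882) = √(-155*(1 - 1/(-180)) + 13882) = √(-155*(1 - 1*(-1/180)) + 13882) = √(-155*(1 + 1/180) + 13882) = √(-155*181/180 + 13882) = √(-5611/36 + 13882) = √(494141/36) = √494141/6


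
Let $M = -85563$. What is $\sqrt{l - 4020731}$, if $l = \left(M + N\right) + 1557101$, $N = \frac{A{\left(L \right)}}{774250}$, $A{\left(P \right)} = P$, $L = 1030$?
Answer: $\frac{i \sqrt{611258816754434}}{15485} \approx 1596.6 i$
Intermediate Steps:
$N = \frac{103}{77425}$ ($N = \frac{1030}{774250} = 1030 \cdot \frac{1}{774250} = \frac{103}{77425} \approx 0.0013303$)
$l = \frac{113933829753}{77425}$ ($l = \left(-85563 + \frac{103}{77425}\right) + 1557101 = - \frac{6624715172}{77425} + 1557101 = \frac{113933829753}{77425} \approx 1.4715 \cdot 10^{6}$)
$\sqrt{l - 4020731} = \sqrt{\frac{113933829753}{77425} - 4020731} = \sqrt{- \frac{197371267922}{77425}} = \frac{i \sqrt{611258816754434}}{15485}$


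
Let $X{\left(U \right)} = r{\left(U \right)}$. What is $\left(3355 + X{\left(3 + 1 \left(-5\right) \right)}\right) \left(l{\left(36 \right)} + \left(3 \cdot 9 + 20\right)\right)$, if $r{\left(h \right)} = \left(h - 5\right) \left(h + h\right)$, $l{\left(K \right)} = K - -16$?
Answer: $334917$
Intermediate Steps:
$l{\left(K \right)} = 16 + K$ ($l{\left(K \right)} = K + 16 = 16 + K$)
$r{\left(h \right)} = 2 h \left(-5 + h\right)$ ($r{\left(h \right)} = \left(-5 + h\right) 2 h = 2 h \left(-5 + h\right)$)
$X{\left(U \right)} = 2 U \left(-5 + U\right)$
$\left(3355 + X{\left(3 + 1 \left(-5\right) \right)}\right) \left(l{\left(36 \right)} + \left(3 \cdot 9 + 20\right)\right) = \left(3355 + 2 \left(3 + 1 \left(-5\right)\right) \left(-5 + \left(3 + 1 \left(-5\right)\right)\right)\right) \left(\left(16 + 36\right) + \left(3 \cdot 9 + 20\right)\right) = \left(3355 + 2 \left(3 - 5\right) \left(-5 + \left(3 - 5\right)\right)\right) \left(52 + \left(27 + 20\right)\right) = \left(3355 + 2 \left(-2\right) \left(-5 - 2\right)\right) \left(52 + 47\right) = \left(3355 + 2 \left(-2\right) \left(-7\right)\right) 99 = \left(3355 + 28\right) 99 = 3383 \cdot 99 = 334917$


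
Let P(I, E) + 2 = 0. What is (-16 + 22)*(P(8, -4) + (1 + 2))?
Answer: 6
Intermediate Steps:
P(I, E) = -2 (P(I, E) = -2 + 0 = -2)
(-16 + 22)*(P(8, -4) + (1 + 2)) = (-16 + 22)*(-2 + (1 + 2)) = 6*(-2 + 3) = 6*1 = 6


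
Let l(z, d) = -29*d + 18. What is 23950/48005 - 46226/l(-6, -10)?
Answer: -221170253/1478554 ≈ -149.59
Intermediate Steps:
l(z, d) = 18 - 29*d
23950/48005 - 46226/l(-6, -10) = 23950/48005 - 46226/(18 - 29*(-10)) = 23950*(1/48005) - 46226/(18 + 290) = 4790/9601 - 46226/308 = 4790/9601 - 46226*1/308 = 4790/9601 - 23113/154 = -221170253/1478554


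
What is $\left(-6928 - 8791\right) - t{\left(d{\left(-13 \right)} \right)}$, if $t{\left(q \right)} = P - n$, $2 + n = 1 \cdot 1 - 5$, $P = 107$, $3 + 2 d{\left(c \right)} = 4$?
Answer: $-15832$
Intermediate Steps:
$d{\left(c \right)} = \frac{1}{2}$ ($d{\left(c \right)} = - \frac{3}{2} + \frac{1}{2} \cdot 4 = - \frac{3}{2} + 2 = \frac{1}{2}$)
$n = -6$ ($n = -2 + \left(1 \cdot 1 - 5\right) = -2 + \left(1 - 5\right) = -2 - 4 = -6$)
$t{\left(q \right)} = 113$ ($t{\left(q \right)} = 107 - -6 = 107 + 6 = 113$)
$\left(-6928 - 8791\right) - t{\left(d{\left(-13 \right)} \right)} = \left(-6928 - 8791\right) - 113 = -15719 - 113 = -15832$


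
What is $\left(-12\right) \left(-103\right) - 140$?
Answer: $1096$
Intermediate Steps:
$\left(-12\right) \left(-103\right) - 140 = 1236 - 140 = 1096$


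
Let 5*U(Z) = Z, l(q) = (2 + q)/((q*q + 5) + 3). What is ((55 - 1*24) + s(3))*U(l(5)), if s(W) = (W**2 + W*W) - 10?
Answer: 91/55 ≈ 1.6545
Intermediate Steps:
s(W) = -10 + 2*W**2 (s(W) = (W**2 + W**2) - 10 = 2*W**2 - 10 = -10 + 2*W**2)
l(q) = (2 + q)/(8 + q**2) (l(q) = (2 + q)/((q**2 + 5) + 3) = (2 + q)/((5 + q**2) + 3) = (2 + q)/(8 + q**2))
U(Z) = Z/5
((55 - 1*24) + s(3))*U(l(5)) = ((55 - 1*24) + (-10 + 2*3**2))*(((2 + 5)/(8 + 5**2))/5) = ((55 - 24) + (-10 + 2*9))*((7/(8 + 25))/5) = (31 + (-10 + 18))*((7/33)/5) = (31 + 8)*(((1/33)*7)/5) = 39*((1/5)*(7/33)) = 39*(7/165) = 91/55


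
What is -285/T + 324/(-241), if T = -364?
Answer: -49251/87724 ≈ -0.56143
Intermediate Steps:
-285/T + 324/(-241) = -285/(-364) + 324/(-241) = -285*(-1/364) + 324*(-1/241) = 285/364 - 324/241 = -49251/87724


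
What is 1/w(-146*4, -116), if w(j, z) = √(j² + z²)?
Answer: √22157/88628 ≈ 0.0016795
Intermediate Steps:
1/w(-146*4, -116) = 1/(√((-146*4)² + (-116)²)) = 1/(√((-584)² + 13456)) = 1/(√(341056 + 13456)) = 1/(√354512) = 1/(4*√22157) = √22157/88628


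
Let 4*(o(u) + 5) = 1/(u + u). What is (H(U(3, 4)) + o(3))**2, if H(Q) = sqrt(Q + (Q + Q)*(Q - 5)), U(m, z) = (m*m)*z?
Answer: 1320529/576 - 357*sqrt(7)/2 ≈ 1820.3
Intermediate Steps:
o(u) = -5 + 1/(8*u) (o(u) = -5 + 1/(4*(u + u)) = -5 + 1/(4*((2*u))) = -5 + (1/(2*u))/4 = -5 + 1/(8*u))
U(m, z) = z*m**2 (U(m, z) = m**2*z = z*m**2)
H(Q) = sqrt(Q + 2*Q*(-5 + Q)) (H(Q) = sqrt(Q + (2*Q)*(-5 + Q)) = sqrt(Q + 2*Q*(-5 + Q)))
(H(U(3, 4)) + o(3))**2 = (sqrt((4*3**2)*(-9 + 2*(4*3**2))) + (-5 + (1/8)/3))**2 = (sqrt((4*9)*(-9 + 2*(4*9))) + (-5 + (1/8)*(1/3)))**2 = (sqrt(36*(-9 + 2*36)) + (-5 + 1/24))**2 = (sqrt(36*(-9 + 72)) - 119/24)**2 = (sqrt(36*63) - 119/24)**2 = (sqrt(2268) - 119/24)**2 = (18*sqrt(7) - 119/24)**2 = (-119/24 + 18*sqrt(7))**2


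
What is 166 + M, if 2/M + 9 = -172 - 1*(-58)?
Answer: 20416/123 ≈ 165.98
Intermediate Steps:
M = -2/123 (M = 2/(-9 + (-172 - 1*(-58))) = 2/(-9 + (-172 + 58)) = 2/(-9 - 114) = 2/(-123) = 2*(-1/123) = -2/123 ≈ -0.016260)
166 + M = 166 - 2/123 = 20416/123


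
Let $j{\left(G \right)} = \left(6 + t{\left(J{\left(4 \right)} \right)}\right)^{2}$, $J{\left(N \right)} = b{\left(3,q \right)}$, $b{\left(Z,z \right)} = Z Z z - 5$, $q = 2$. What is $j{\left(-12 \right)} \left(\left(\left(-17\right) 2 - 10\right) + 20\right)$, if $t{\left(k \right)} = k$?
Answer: $-8664$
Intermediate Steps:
$b{\left(Z,z \right)} = -5 + z Z^{2}$ ($b{\left(Z,z \right)} = Z^{2} z - 5 = z Z^{2} - 5 = -5 + z Z^{2}$)
$J{\left(N \right)} = 13$ ($J{\left(N \right)} = -5 + 2 \cdot 3^{2} = -5 + 2 \cdot 9 = -5 + 18 = 13$)
$j{\left(G \right)} = 361$ ($j{\left(G \right)} = \left(6 + 13\right)^{2} = 19^{2} = 361$)
$j{\left(-12 \right)} \left(\left(\left(-17\right) 2 - 10\right) + 20\right) = 361 \left(\left(\left(-17\right) 2 - 10\right) + 20\right) = 361 \left(\left(-34 - 10\right) + 20\right) = 361 \left(-44 + 20\right) = 361 \left(-24\right) = -8664$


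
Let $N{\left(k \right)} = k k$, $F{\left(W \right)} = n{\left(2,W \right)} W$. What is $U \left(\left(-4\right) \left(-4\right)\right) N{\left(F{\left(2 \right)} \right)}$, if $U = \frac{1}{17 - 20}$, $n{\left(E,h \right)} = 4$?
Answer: $- \frac{1024}{3} \approx -341.33$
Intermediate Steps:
$F{\left(W \right)} = 4 W$
$N{\left(k \right)} = k^{2}$
$U = - \frac{1}{3}$ ($U = \frac{1}{-3} = - \frac{1}{3} \approx -0.33333$)
$U \left(\left(-4\right) \left(-4\right)\right) N{\left(F{\left(2 \right)} \right)} = - \frac{\left(-4\right) \left(-4\right)}{3} \left(4 \cdot 2\right)^{2} = \left(- \frac{1}{3}\right) 16 \cdot 8^{2} = \left(- \frac{16}{3}\right) 64 = - \frac{1024}{3}$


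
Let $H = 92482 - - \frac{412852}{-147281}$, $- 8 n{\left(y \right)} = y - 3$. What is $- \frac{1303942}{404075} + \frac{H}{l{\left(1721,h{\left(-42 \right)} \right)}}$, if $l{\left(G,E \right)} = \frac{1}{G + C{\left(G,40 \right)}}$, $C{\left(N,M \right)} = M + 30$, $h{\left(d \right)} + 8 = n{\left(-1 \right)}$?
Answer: $\frac{9857081164319230048}{59512570075} \approx 1.6563 \cdot 10^{8}$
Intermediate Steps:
$n{\left(y \right)} = \frac{3}{8} - \frac{y}{8}$ ($n{\left(y \right)} = - \frac{y - 3}{8} = - \frac{-3 + y}{8} = \frac{3}{8} - \frac{y}{8}$)
$h{\left(d \right)} = - \frac{15}{2}$ ($h{\left(d \right)} = -8 + \left(\frac{3}{8} - - \frac{1}{8}\right) = -8 + \left(\frac{3}{8} + \frac{1}{8}\right) = -8 + \frac{1}{2} = - \frac{15}{2}$)
$C{\left(N,M \right)} = 30 + M$
$l{\left(G,E \right)} = \frac{1}{70 + G}$ ($l{\left(G,E \right)} = \frac{1}{G + \left(30 + 40\right)} = \frac{1}{G + 70} = \frac{1}{70 + G}$)
$H = \frac{13620428590}{147281}$ ($H = 92482 - \left(-412852\right) \left(- \frac{1}{147281}\right) = 92482 - \frac{412852}{147281} = \frac{13620428590}{147281} \approx 92479.0$)
$- \frac{1303942}{404075} + \frac{H}{l{\left(1721,h{\left(-42 \right)} \right)}} = - \frac{1303942}{404075} + \frac{13620428590}{147281 \frac{1}{70 + 1721}} = \left(-1303942\right) \frac{1}{404075} + \frac{13620428590}{147281 \cdot \frac{1}{1791}} = - \frac{1303942}{404075} + \frac{13620428590 \frac{1}{\frac{1}{1791}}}{147281} = - \frac{1303942}{404075} + \frac{13620428590}{147281} \cdot 1791 = - \frac{1303942}{404075} + \frac{24394187604690}{147281} = \frac{9857081164319230048}{59512570075}$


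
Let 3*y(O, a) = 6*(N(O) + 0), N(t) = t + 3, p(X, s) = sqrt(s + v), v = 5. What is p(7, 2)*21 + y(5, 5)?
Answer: 16 + 21*sqrt(7) ≈ 71.561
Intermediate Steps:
p(X, s) = sqrt(5 + s) (p(X, s) = sqrt(s + 5) = sqrt(5 + s))
N(t) = 3 + t
y(O, a) = 6 + 2*O (y(O, a) = (6*((3 + O) + 0))/3 = (6*(3 + O))/3 = (18 + 6*O)/3 = 6 + 2*O)
p(7, 2)*21 + y(5, 5) = sqrt(5 + 2)*21 + (6 + 2*5) = sqrt(7)*21 + (6 + 10) = 21*sqrt(7) + 16 = 16 + 21*sqrt(7)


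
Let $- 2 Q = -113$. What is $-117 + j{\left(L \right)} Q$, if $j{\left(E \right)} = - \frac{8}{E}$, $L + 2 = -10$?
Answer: $- \frac{238}{3} \approx -79.333$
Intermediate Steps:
$L = -12$ ($L = -2 - 10 = -12$)
$Q = \frac{113}{2}$ ($Q = \left(- \frac{1}{2}\right) \left(-113\right) = \frac{113}{2} \approx 56.5$)
$-117 + j{\left(L \right)} Q = -117 + - \frac{8}{-12} \cdot \frac{113}{2} = -117 + \left(-8\right) \left(- \frac{1}{12}\right) \frac{113}{2} = -117 + \frac{2}{3} \cdot \frac{113}{2} = -117 + \frac{113}{3} = - \frac{238}{3}$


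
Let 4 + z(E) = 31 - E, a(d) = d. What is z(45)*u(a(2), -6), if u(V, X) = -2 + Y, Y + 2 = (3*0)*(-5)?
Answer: 72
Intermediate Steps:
z(E) = 27 - E (z(E) = -4 + (31 - E) = 27 - E)
Y = -2 (Y = -2 + (3*0)*(-5) = -2 + 0*(-5) = -2 + 0 = -2)
u(V, X) = -4 (u(V, X) = -2 - 2 = -4)
z(45)*u(a(2), -6) = (27 - 1*45)*(-4) = (27 - 45)*(-4) = -18*(-4) = 72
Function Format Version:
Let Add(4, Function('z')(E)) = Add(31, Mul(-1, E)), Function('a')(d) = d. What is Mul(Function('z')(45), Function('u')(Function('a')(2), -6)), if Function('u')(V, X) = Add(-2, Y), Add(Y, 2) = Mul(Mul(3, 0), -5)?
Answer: 72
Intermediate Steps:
Function('z')(E) = Add(27, Mul(-1, E)) (Function('z')(E) = Add(-4, Add(31, Mul(-1, E))) = Add(27, Mul(-1, E)))
Y = -2 (Y = Add(-2, Mul(Mul(3, 0), -5)) = Add(-2, Mul(0, -5)) = Add(-2, 0) = -2)
Function('u')(V, X) = -4 (Function('u')(V, X) = Add(-2, -2) = -4)
Mul(Function('z')(45), Function('u')(Function('a')(2), -6)) = Mul(Add(27, Mul(-1, 45)), -4) = Mul(Add(27, -45), -4) = Mul(-18, -4) = 72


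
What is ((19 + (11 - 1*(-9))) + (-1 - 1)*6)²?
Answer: 729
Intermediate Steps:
((19 + (11 - 1*(-9))) + (-1 - 1)*6)² = ((19 + (11 + 9)) - 2*6)² = ((19 + 20) - 12)² = (39 - 12)² = 27² = 729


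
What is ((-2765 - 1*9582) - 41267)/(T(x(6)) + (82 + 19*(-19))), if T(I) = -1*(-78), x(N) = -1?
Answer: 53614/201 ≈ 266.74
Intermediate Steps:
T(I) = 78
((-2765 - 1*9582) - 41267)/(T(x(6)) + (82 + 19*(-19))) = ((-2765 - 1*9582) - 41267)/(78 + (82 + 19*(-19))) = ((-2765 - 9582) - 41267)/(78 + (82 - 361)) = (-12347 - 41267)/(78 - 279) = -53614/(-201) = -53614*(-1/201) = 53614/201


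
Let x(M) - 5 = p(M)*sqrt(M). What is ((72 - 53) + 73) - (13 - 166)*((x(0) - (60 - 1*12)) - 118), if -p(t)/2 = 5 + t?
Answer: -24541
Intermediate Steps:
p(t) = -10 - 2*t (p(t) = -2*(5 + t) = -10 - 2*t)
x(M) = 5 + sqrt(M)*(-10 - 2*M) (x(M) = 5 + (-10 - 2*M)*sqrt(M) = 5 + sqrt(M)*(-10 - 2*M))
((72 - 53) + 73) - (13 - 166)*((x(0) - (60 - 1*12)) - 118) = ((72 - 53) + 73) - (13 - 166)*(((5 - 2*sqrt(0)*(5 + 0)) - (60 - 1*12)) - 118) = (19 + 73) - (-153)*(((5 - 2*0*5) - (60 - 12)) - 118) = 92 - (-153)*(((5 + 0) - 1*48) - 118) = 92 - (-153)*((5 - 48) - 118) = 92 - (-153)*(-43 - 118) = 92 - (-153)*(-161) = 92 - 1*24633 = 92 - 24633 = -24541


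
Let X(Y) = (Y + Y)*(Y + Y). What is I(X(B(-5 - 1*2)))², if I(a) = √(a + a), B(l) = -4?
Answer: 128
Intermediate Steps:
X(Y) = 4*Y² (X(Y) = (2*Y)*(2*Y) = 4*Y²)
I(a) = √2*√a (I(a) = √(2*a) = √2*√a)
I(X(B(-5 - 1*2)))² = (√2*√(4*(-4)²))² = (√2*√(4*16))² = (√2*√64)² = (√2*8)² = (8*√2)² = 128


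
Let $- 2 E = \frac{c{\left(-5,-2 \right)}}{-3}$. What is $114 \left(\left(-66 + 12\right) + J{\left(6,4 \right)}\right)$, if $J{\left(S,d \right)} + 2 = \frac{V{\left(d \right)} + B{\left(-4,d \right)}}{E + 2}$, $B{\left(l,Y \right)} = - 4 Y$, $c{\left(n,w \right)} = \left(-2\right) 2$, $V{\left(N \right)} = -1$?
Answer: $- \frac{15675}{2} \approx -7837.5$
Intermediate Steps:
$c{\left(n,w \right)} = -4$
$E = - \frac{2}{3}$ ($E = - \frac{\left(-4\right) \frac{1}{-3}}{2} = - \frac{\left(-4\right) \left(- \frac{1}{3}\right)}{2} = \left(- \frac{1}{2}\right) \frac{4}{3} = - \frac{2}{3} \approx -0.66667$)
$J{\left(S,d \right)} = - \frac{11}{4} - 3 d$ ($J{\left(S,d \right)} = -2 + \frac{-1 - 4 d}{- \frac{2}{3} + 2} = -2 + \frac{-1 - 4 d}{\frac{4}{3}} = -2 + \left(-1 - 4 d\right) \frac{3}{4} = -2 - \left(\frac{3}{4} + 3 d\right) = - \frac{11}{4} - 3 d$)
$114 \left(\left(-66 + 12\right) + J{\left(6,4 \right)}\right) = 114 \left(\left(-66 + 12\right) - \frac{59}{4}\right) = 114 \left(-54 - \frac{59}{4}\right) = 114 \left(- \frac{275}{4}\right) = - \frac{15675}{2}$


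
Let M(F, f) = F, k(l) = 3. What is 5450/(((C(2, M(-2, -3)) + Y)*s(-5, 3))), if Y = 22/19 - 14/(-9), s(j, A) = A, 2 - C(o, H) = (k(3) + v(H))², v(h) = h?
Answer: 62130/127 ≈ 489.21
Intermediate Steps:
C(o, H) = 2 - (3 + H)²
Y = 464/171 (Y = 22*(1/19) - 14*(-⅑) = 22/19 + 14/9 = 464/171 ≈ 2.7135)
5450/(((C(2, M(-2, -3)) + Y)*s(-5, 3))) = 5450/((((2 - (3 - 2)²) + 464/171)*3)) = 5450/((((2 - 1*1²) + 464/171)*3)) = 5450/((((2 - 1*1) + 464/171)*3)) = 5450/((((2 - 1) + 464/171)*3)) = 5450/(((1 + 464/171)*3)) = 5450/(((635/171)*3)) = 5450/(635/57) = 5450*(57/635) = 62130/127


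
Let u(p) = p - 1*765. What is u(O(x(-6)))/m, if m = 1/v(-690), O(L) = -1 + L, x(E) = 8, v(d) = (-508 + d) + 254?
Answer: 715552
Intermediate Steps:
v(d) = -254 + d
m = -1/944 (m = 1/(-254 - 690) = 1/(-944) = -1/944 ≈ -0.0010593)
u(p) = -765 + p (u(p) = p - 765 = -765 + p)
u(O(x(-6)))/m = (-765 + (-1 + 8))/(-1/944) = (-765 + 7)*(-944) = -758*(-944) = 715552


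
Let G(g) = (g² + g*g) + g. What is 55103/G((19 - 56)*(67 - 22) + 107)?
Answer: 55103/4853170 ≈ 0.011354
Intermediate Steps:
G(g) = g + 2*g² (G(g) = (g² + g²) + g = 2*g² + g = g + 2*g²)
55103/G((19 - 56)*(67 - 22) + 107) = 55103/((((19 - 56)*(67 - 22) + 107)*(1 + 2*((19 - 56)*(67 - 22) + 107)))) = 55103/(((-37*45 + 107)*(1 + 2*(-37*45 + 107)))) = 55103/(((-1665 + 107)*(1 + 2*(-1665 + 107)))) = 55103/((-1558*(1 + 2*(-1558)))) = 55103/((-1558*(1 - 3116))) = 55103/((-1558*(-3115))) = 55103/4853170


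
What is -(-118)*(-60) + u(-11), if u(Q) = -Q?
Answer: -7069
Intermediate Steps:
-(-118)*(-60) + u(-11) = -(-118)*(-60) - 1*(-11) = -118*60 + 11 = -7080 + 11 = -7069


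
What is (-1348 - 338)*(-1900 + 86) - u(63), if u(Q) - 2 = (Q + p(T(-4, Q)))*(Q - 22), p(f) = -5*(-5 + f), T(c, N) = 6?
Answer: 3056024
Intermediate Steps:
p(f) = 25 - 5*f
u(Q) = 2 + (-22 + Q)*(-5 + Q) (u(Q) = 2 + (Q + (25 - 5*6))*(Q - 22) = 2 + (Q + (25 - 30))*(-22 + Q) = 2 + (Q - 5)*(-22 + Q) = 2 + (-5 + Q)*(-22 + Q) = 2 + (-22 + Q)*(-5 + Q))
(-1348 - 338)*(-1900 + 86) - u(63) = (-1348 - 338)*(-1900 + 86) - (112 + 63² - 27*63) = -1686*(-1814) - (112 + 3969 - 1701) = 3058404 - 1*2380 = 3058404 - 2380 = 3056024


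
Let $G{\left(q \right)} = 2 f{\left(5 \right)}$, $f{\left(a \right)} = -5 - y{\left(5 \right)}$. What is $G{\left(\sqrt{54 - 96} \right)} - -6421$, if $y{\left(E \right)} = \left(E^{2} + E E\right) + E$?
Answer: $6301$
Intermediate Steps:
$y{\left(E \right)} = E + 2 E^{2}$ ($y{\left(E \right)} = \left(E^{2} + E^{2}\right) + E = 2 E^{2} + E = E + 2 E^{2}$)
$f{\left(a \right)} = -60$ ($f{\left(a \right)} = -5 - 5 \left(1 + 2 \cdot 5\right) = -5 - 5 \left(1 + 10\right) = -5 - 5 \cdot 11 = -5 - 55 = -60$)
$G{\left(q \right)} = -120$ ($G{\left(q \right)} = 2 \left(-60\right) = -120$)
$G{\left(\sqrt{54 - 96} \right)} - -6421 = -120 - -6421 = -120 + 6421 = 6301$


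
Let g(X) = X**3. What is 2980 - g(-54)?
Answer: 160444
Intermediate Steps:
2980 - g(-54) = 2980 - 1*(-54)**3 = 2980 - 1*(-157464) = 2980 + 157464 = 160444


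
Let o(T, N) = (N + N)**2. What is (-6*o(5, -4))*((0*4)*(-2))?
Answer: 0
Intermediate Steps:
o(T, N) = 4*N**2 (o(T, N) = (2*N)**2 = 4*N**2)
(-6*o(5, -4))*((0*4)*(-2)) = (-24*(-4)**2)*((0*4)*(-2)) = (-24*16)*(0*(-2)) = -6*64*0 = -384*0 = 0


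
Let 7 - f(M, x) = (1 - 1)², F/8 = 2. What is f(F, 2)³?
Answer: 343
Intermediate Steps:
F = 16 (F = 8*2 = 16)
f(M, x) = 7 (f(M, x) = 7 - (1 - 1)² = 7 - 1*0² = 7 - 1*0 = 7 + 0 = 7)
f(F, 2)³ = 7³ = 343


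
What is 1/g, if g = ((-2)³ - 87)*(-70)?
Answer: 1/6650 ≈ 0.00015038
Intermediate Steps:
g = 6650 (g = (-8 - 87)*(-70) = -95*(-70) = 6650)
1/g = 1/6650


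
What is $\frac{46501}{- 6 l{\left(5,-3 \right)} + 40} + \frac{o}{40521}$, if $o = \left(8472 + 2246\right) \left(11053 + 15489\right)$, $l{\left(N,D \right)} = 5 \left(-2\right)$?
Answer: $\frac{30331982621}{4052100} \approx 7485.5$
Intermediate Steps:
$l{\left(N,D \right)} = -10$
$o = 284477156$ ($o = 10718 \cdot 26542 = 284477156$)
$\frac{46501}{- 6 l{\left(5,-3 \right)} + 40} + \frac{o}{40521} = \frac{46501}{\left(-6\right) \left(-10\right) + 40} + \frac{284477156}{40521} = \frac{46501}{60 + 40} + 284477156 \cdot \frac{1}{40521} = \frac{46501}{100} + \frac{284477156}{40521} = \frac{30331982621}{4052100}$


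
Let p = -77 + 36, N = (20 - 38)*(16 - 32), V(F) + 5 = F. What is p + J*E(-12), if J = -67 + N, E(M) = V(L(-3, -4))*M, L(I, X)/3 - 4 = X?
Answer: 13219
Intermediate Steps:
L(I, X) = 12 + 3*X
V(F) = -5 + F
N = 288 (N = -18*(-16) = 288)
E(M) = -5*M (E(M) = (-5 + (12 + 3*(-4)))*M = (-5 + (12 - 12))*M = (-5 + 0)*M = -5*M)
p = -41
J = 221 (J = -67 + 288 = 221)
p + J*E(-12) = -41 + 221*(-5*(-12)) = -41 + 221*60 = -41 + 13260 = 13219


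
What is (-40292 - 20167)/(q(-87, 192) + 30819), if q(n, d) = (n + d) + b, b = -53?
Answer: -60459/30871 ≈ -1.9584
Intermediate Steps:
q(n, d) = -53 + d + n (q(n, d) = (n + d) - 53 = (d + n) - 53 = -53 + d + n)
(-40292 - 20167)/(q(-87, 192) + 30819) = (-40292 - 20167)/((-53 + 192 - 87) + 30819) = -60459/(52 + 30819) = -60459/30871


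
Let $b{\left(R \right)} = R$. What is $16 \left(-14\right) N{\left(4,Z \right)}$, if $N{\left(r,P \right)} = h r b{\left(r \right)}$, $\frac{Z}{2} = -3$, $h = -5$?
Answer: $17920$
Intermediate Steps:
$Z = -6$ ($Z = 2 \left(-3\right) = -6$)
$N{\left(r,P \right)} = - 5 r^{2}$ ($N{\left(r,P \right)} = - 5 r r = - 5 r^{2}$)
$16 \left(-14\right) N{\left(4,Z \right)} = 16 \left(-14\right) \left(- 5 \cdot 4^{2}\right) = - 224 \left(\left(-5\right) 16\right) = \left(-224\right) \left(-80\right) = 17920$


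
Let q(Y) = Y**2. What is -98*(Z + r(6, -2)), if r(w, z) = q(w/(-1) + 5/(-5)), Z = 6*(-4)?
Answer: -2450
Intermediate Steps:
Z = -24
r(w, z) = (-1 - w)**2 (r(w, z) = (w/(-1) + 5/(-5))**2 = (w*(-1) + 5*(-1/5))**2 = (-w - 1)**2 = (-1 - w)**2)
-98*(Z + r(6, -2)) = -98*(-24 + (1 + 6)**2) = -98*(-24 + 7**2) = -98*(-24 + 49) = -98*25 = -2450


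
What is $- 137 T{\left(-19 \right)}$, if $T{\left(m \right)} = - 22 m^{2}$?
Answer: $1088054$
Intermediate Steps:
$- 137 T{\left(-19 \right)} = - 137 \left(- 22 \left(-19\right)^{2}\right) = - 137 \left(\left(-22\right) 361\right) = \left(-137\right) \left(-7942\right) = 1088054$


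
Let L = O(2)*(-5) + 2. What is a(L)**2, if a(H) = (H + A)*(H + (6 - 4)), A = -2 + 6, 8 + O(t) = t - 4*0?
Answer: 1498176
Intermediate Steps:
O(t) = -8 + t (O(t) = -8 + (t - 4*0) = -8 + (t + 0) = -8 + t)
A = 4
L = 32 (L = (-8 + 2)*(-5) + 2 = -6*(-5) + 2 = 30 + 2 = 32)
a(H) = (2 + H)*(4 + H) (a(H) = (H + 4)*(H + (6 - 4)) = (4 + H)*(H + 2) = (4 + H)*(2 + H) = (2 + H)*(4 + H))
a(L)**2 = (8 + 32**2 + 6*32)**2 = (8 + 1024 + 192)**2 = 1224**2 = 1498176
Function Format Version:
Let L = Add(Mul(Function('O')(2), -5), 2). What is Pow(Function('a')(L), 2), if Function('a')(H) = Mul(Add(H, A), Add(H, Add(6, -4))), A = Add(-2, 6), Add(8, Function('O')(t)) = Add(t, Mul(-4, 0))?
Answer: 1498176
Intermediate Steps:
Function('O')(t) = Add(-8, t) (Function('O')(t) = Add(-8, Add(t, Mul(-4, 0))) = Add(-8, Add(t, 0)) = Add(-8, t))
A = 4
L = 32 (L = Add(Mul(Add(-8, 2), -5), 2) = Add(Mul(-6, -5), 2) = Add(30, 2) = 32)
Function('a')(H) = Mul(Add(2, H), Add(4, H)) (Function('a')(H) = Mul(Add(H, 4), Add(H, Add(6, -4))) = Mul(Add(4, H), Add(H, 2)) = Mul(Add(4, H), Add(2, H)) = Mul(Add(2, H), Add(4, H)))
Pow(Function('a')(L), 2) = Pow(Add(8, Pow(32, 2), Mul(6, 32)), 2) = Pow(Add(8, 1024, 192), 2) = Pow(1224, 2) = 1498176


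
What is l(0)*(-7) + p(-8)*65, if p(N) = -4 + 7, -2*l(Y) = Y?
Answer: 195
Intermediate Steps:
l(Y) = -Y/2
p(N) = 3
l(0)*(-7) + p(-8)*65 = -1/2*0*(-7) + 3*65 = 0*(-7) + 195 = 0 + 195 = 195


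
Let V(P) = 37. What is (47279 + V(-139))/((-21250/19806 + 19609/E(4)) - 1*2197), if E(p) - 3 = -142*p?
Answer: -264742246620/12492834467 ≈ -21.192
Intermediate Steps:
E(p) = 3 - 142*p
(47279 + V(-139))/((-21250/19806 + 19609/E(4)) - 1*2197) = (47279 + 37)/((-21250/19806 + 19609/(3 - 142*4)) - 1*2197) = 47316/((-21250*1/19806 + 19609/(3 - 568)) - 2197) = 47316/((-10625/9903 + 19609/(-565)) - 2197) = 47316/((-10625/9903 + 19609*(-1/565)) - 2197) = 47316/((-10625/9903 - 19609/565) - 2197) = 47316/(-200191052/5595195 - 2197) = 47316/(-12492834467/5595195) = 47316*(-5595195/12492834467) = -264742246620/12492834467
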